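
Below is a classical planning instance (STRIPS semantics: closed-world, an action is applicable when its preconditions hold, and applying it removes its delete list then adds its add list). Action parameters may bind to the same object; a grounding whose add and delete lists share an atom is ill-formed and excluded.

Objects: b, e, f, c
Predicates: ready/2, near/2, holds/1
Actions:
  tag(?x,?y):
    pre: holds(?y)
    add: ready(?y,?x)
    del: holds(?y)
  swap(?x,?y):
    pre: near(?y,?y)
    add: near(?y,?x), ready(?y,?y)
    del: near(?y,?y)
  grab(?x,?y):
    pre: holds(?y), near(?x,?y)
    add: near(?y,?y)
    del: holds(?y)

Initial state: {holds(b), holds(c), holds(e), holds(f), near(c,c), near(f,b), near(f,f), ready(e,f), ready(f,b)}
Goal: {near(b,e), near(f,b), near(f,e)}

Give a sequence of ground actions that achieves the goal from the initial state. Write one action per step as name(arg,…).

swap(e,f); grab(f,b); swap(e,b)

1. swap(e,f)  →  {holds(b), holds(c), holds(e), holds(f), near(c,c), near(f,b), near(f,e), ready(e,f), ready(f,b), ready(f,f)}
2. grab(f,b)  →  {holds(c), holds(e), holds(f), near(b,b), near(c,c), near(f,b), near(f,e), ready(e,f), ready(f,b), ready(f,f)}
3. swap(e,b)  →  {holds(c), holds(e), holds(f), near(b,e), near(c,c), near(f,b), near(f,e), ready(b,b), ready(e,f), ready(f,b), ready(f,f)}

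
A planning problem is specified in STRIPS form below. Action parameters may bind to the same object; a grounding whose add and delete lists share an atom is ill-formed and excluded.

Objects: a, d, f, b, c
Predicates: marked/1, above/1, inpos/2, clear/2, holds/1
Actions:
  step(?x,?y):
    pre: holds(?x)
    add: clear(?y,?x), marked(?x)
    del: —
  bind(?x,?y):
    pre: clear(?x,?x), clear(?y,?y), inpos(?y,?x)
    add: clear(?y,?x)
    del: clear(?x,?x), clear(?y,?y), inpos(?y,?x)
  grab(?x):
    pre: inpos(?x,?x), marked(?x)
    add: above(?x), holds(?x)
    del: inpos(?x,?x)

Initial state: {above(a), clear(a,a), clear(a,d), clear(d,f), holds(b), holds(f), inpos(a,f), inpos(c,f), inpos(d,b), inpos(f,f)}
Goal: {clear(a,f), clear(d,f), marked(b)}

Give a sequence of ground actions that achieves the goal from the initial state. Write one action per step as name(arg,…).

1. step(f,a)  →  {above(a), clear(a,a), clear(a,d), clear(a,f), clear(d,f), holds(b), holds(f), inpos(a,f), inpos(c,f), inpos(d,b), inpos(f,f), marked(f)}
2. step(b,a)  →  {above(a), clear(a,a), clear(a,b), clear(a,d), clear(a,f), clear(d,f), holds(b), holds(f), inpos(a,f), inpos(c,f), inpos(d,b), inpos(f,f), marked(b), marked(f)}

step(f,a); step(b,a)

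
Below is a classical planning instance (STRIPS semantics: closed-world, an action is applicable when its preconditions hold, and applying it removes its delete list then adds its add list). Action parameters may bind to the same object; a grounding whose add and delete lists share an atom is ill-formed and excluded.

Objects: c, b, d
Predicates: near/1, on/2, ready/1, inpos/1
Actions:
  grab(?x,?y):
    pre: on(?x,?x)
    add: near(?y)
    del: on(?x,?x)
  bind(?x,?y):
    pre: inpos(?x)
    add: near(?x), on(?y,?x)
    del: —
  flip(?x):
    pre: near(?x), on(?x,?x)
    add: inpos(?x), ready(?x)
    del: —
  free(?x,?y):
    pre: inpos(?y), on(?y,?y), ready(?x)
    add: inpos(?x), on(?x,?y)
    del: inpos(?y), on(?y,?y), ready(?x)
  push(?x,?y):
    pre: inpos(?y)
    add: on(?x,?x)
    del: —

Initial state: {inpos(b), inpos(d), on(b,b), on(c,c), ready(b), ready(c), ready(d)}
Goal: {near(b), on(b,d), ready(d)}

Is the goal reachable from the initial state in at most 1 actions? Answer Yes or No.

No

1. grab(c,b)  →  {inpos(b), inpos(d), near(b), on(b,b), ready(b), ready(c), ready(d)}
2. bind(d,b)  →  {inpos(b), inpos(d), near(b), near(d), on(b,b), on(b,d), ready(b), ready(c), ready(d)}
optimal plan length = 2; 2 > 1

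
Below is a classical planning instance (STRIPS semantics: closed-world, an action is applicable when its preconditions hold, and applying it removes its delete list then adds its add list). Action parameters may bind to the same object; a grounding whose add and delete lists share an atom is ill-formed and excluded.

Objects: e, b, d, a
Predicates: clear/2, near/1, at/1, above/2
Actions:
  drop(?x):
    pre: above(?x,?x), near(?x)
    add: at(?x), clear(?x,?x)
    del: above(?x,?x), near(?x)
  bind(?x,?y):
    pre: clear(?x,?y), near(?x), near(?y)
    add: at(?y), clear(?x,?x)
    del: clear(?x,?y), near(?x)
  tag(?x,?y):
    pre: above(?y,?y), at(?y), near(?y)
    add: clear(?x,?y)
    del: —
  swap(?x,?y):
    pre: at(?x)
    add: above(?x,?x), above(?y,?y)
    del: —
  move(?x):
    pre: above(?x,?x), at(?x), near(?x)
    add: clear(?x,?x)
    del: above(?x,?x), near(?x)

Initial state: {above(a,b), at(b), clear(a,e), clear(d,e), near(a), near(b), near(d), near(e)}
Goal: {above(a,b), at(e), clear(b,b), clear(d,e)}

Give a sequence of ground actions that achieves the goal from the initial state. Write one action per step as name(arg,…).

bind(a,e); swap(e,b); drop(b)

1. bind(a,e)  →  {above(a,b), at(b), at(e), clear(a,a), clear(d,e), near(b), near(d), near(e)}
2. swap(e,b)  →  {above(a,b), above(b,b), above(e,e), at(b), at(e), clear(a,a), clear(d,e), near(b), near(d), near(e)}
3. drop(b)  →  {above(a,b), above(e,e), at(b), at(e), clear(a,a), clear(b,b), clear(d,e), near(d), near(e)}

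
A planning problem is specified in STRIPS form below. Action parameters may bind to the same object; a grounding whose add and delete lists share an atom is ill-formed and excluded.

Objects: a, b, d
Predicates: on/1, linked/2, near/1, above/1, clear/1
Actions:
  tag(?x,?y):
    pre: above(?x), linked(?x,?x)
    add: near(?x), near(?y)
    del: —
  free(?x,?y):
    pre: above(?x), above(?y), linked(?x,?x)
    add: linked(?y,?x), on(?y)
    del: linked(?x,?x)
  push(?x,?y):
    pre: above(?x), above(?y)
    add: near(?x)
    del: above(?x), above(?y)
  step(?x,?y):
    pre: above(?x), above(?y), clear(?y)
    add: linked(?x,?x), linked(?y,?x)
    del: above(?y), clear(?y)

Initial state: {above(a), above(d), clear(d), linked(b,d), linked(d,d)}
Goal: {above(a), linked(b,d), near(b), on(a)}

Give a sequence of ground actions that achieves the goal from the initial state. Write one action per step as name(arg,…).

tag(d,b); free(d,a)

1. tag(d,b)  →  {above(a), above(d), clear(d), linked(b,d), linked(d,d), near(b), near(d)}
2. free(d,a)  →  {above(a), above(d), clear(d), linked(a,d), linked(b,d), near(b), near(d), on(a)}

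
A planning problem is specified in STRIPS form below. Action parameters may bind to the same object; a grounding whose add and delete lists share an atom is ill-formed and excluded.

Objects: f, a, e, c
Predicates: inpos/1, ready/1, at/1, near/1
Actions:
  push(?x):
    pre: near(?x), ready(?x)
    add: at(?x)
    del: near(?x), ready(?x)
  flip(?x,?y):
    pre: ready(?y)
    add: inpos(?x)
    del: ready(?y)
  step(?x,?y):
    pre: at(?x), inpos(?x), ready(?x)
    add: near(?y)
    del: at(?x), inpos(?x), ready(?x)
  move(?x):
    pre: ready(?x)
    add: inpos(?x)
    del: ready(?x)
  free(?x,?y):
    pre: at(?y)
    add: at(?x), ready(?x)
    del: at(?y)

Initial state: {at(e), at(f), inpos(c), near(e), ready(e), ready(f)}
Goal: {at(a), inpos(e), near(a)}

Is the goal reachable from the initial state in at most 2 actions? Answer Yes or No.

No

1. flip(f,e)  →  {at(e), at(f), inpos(c), inpos(f), near(e), ready(f)}
2. step(f,a)  →  {at(e), inpos(c), near(a), near(e)}
3. free(a,e)  →  {at(a), inpos(c), near(a), near(e), ready(a)}
4. flip(e,a)  →  {at(a), inpos(c), inpos(e), near(a), near(e)}
optimal plan length = 4; 4 > 2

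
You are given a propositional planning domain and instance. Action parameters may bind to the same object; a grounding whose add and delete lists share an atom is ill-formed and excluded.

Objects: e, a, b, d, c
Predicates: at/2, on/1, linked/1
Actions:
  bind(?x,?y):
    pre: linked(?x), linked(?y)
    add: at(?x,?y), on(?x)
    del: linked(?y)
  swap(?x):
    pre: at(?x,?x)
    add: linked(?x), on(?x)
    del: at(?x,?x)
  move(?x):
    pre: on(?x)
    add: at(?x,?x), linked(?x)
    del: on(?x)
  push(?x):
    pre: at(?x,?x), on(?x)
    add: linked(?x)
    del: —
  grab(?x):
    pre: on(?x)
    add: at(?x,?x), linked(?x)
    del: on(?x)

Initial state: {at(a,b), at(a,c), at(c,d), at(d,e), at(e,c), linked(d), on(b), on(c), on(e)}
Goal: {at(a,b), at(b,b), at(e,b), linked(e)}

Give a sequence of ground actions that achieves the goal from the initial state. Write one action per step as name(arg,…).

1. move(e)  →  {at(a,b), at(a,c), at(c,d), at(d,e), at(e,c), at(e,e), linked(d), linked(e), on(b), on(c)}
2. move(b)  →  {at(a,b), at(a,c), at(b,b), at(c,d), at(d,e), at(e,c), at(e,e), linked(b), linked(d), linked(e), on(c)}
3. bind(e,b)  →  {at(a,b), at(a,c), at(b,b), at(c,d), at(d,e), at(e,b), at(e,c), at(e,e), linked(d), linked(e), on(c), on(e)}

move(e); move(b); bind(e,b)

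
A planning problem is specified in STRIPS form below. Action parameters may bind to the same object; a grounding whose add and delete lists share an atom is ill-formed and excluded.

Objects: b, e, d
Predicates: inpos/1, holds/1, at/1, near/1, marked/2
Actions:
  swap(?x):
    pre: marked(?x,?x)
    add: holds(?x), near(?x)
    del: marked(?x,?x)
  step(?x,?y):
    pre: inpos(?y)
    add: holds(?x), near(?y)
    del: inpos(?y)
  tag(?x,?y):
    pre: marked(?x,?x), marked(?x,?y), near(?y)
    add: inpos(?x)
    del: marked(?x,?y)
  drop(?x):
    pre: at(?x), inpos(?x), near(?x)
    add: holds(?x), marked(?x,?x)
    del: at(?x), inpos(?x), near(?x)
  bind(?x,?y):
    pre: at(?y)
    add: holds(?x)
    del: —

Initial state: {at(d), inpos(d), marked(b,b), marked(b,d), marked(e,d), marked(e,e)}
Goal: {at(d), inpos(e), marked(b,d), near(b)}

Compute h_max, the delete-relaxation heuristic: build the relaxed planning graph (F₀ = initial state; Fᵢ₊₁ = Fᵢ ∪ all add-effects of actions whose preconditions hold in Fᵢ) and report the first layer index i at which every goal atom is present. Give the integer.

F0 = init (6 atoms)
F1 = F0 ∪ {holds(b), holds(d), holds(e), near(b), near(d), near(e)}  (12 atoms)
F2 = F1 ∪ {inpos(b), inpos(e), marked(d,d)}  (15 atoms)
goal ⊆ F2  ⇒  h_max = 2

2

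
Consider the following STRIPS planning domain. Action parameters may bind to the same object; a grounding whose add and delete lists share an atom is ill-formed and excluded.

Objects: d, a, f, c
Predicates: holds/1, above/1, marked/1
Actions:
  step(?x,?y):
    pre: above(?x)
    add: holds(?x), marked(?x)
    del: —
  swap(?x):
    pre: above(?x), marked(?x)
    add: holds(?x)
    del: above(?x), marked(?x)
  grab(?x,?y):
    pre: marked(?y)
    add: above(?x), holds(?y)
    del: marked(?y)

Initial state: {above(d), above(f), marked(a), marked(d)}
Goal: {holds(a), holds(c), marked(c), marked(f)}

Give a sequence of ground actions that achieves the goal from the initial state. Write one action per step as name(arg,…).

1. step(f,d)  →  {above(d), above(f), holds(f), marked(a), marked(d), marked(f)}
2. grab(c,a)  →  {above(c), above(d), above(f), holds(a), holds(f), marked(d), marked(f)}
3. step(c,d)  →  {above(c), above(d), above(f), holds(a), holds(c), holds(f), marked(c), marked(d), marked(f)}

step(f,d); grab(c,a); step(c,d)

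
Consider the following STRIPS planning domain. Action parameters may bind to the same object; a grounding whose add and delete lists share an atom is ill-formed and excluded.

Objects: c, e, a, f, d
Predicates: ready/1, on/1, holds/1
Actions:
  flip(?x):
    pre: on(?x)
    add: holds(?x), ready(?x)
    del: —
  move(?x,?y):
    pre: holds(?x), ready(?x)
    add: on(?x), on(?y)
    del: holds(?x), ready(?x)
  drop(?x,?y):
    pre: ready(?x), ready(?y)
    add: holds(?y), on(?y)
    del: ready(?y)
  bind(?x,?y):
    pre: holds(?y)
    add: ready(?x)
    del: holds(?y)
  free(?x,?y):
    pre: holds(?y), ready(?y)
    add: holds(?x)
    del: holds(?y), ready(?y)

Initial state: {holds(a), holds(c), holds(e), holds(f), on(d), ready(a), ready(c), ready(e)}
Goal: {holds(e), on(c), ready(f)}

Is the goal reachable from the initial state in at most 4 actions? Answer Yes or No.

Yes

1. move(c,c)  →  {holds(a), holds(e), holds(f), on(c), on(d), ready(a), ready(e)}
2. bind(f,a)  →  {holds(e), holds(f), on(c), on(d), ready(a), ready(e), ready(f)}
optimal plan length = 2; 2 ≤ 4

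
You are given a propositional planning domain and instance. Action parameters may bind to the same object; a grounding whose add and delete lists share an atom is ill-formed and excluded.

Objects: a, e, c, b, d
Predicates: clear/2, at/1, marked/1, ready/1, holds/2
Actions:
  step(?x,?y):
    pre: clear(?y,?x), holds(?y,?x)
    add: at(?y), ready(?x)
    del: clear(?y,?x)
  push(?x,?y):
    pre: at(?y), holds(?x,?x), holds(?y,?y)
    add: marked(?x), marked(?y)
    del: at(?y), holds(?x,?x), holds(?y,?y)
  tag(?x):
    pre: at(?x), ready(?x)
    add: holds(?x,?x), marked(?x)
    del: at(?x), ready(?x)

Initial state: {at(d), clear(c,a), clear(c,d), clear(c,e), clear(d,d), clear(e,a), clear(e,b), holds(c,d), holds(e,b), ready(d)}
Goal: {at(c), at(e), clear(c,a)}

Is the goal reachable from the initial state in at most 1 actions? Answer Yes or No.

1. step(b,e)  →  {at(d), at(e), clear(c,a), clear(c,d), clear(c,e), clear(d,d), clear(e,a), holds(c,d), holds(e,b), ready(b), ready(d)}
2. step(d,c)  →  {at(c), at(d), at(e), clear(c,a), clear(c,e), clear(d,d), clear(e,a), holds(c,d), holds(e,b), ready(b), ready(d)}
optimal plan length = 2; 2 > 1

No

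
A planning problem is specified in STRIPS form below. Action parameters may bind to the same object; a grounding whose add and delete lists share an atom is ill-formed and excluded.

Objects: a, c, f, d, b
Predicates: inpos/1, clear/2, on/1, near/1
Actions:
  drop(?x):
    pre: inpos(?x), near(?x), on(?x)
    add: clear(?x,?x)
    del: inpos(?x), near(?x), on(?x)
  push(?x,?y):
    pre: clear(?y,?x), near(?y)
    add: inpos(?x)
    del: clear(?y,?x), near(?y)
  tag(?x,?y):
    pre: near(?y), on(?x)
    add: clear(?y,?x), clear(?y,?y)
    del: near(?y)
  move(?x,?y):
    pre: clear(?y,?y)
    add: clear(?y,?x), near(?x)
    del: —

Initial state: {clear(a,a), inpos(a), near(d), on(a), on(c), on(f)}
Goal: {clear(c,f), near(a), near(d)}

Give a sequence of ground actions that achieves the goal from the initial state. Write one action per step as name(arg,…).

move(a,a); move(c,a); tag(f,c)

1. move(a,a)  →  {clear(a,a), inpos(a), near(a), near(d), on(a), on(c), on(f)}
2. move(c,a)  →  {clear(a,a), clear(a,c), inpos(a), near(a), near(c), near(d), on(a), on(c), on(f)}
3. tag(f,c)  →  {clear(a,a), clear(a,c), clear(c,c), clear(c,f), inpos(a), near(a), near(d), on(a), on(c), on(f)}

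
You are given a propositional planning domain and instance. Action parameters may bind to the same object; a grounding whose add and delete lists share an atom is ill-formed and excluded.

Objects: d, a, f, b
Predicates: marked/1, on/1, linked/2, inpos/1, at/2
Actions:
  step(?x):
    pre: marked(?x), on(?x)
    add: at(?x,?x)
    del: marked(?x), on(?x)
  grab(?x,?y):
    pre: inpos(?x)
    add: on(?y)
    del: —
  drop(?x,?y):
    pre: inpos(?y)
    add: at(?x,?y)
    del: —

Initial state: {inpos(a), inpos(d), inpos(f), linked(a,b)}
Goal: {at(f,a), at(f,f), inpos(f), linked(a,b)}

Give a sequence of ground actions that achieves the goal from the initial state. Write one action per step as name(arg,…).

drop(f,a); drop(f,f)

1. drop(f,a)  →  {at(f,a), inpos(a), inpos(d), inpos(f), linked(a,b)}
2. drop(f,f)  →  {at(f,a), at(f,f), inpos(a), inpos(d), inpos(f), linked(a,b)}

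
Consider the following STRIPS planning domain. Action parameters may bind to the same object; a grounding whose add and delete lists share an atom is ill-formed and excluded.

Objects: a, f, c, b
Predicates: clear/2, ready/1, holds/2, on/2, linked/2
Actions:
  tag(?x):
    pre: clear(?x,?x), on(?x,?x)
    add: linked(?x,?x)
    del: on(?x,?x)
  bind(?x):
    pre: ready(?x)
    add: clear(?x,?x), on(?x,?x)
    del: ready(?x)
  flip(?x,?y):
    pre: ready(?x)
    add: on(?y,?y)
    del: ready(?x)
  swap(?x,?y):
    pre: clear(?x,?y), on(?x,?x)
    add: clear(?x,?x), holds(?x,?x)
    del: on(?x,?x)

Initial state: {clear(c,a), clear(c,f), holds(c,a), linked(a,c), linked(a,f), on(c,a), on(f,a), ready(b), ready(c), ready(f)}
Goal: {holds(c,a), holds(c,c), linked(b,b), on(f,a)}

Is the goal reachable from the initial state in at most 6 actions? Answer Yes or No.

Yes

1. bind(c)  →  {clear(c,a), clear(c,c), clear(c,f), holds(c,a), linked(a,c), linked(a,f), on(c,a), on(c,c), on(f,a), ready(b), ready(f)}
2. bind(b)  →  {clear(b,b), clear(c,a), clear(c,c), clear(c,f), holds(c,a), linked(a,c), linked(a,f), on(b,b), on(c,a), on(c,c), on(f,a), ready(f)}
3. tag(b)  →  {clear(b,b), clear(c,a), clear(c,c), clear(c,f), holds(c,a), linked(a,c), linked(a,f), linked(b,b), on(c,a), on(c,c), on(f,a), ready(f)}
4. swap(c,a)  →  {clear(b,b), clear(c,a), clear(c,c), clear(c,f), holds(c,a), holds(c,c), linked(a,c), linked(a,f), linked(b,b), on(c,a), on(f,a), ready(f)}
optimal plan length = 4; 4 ≤ 6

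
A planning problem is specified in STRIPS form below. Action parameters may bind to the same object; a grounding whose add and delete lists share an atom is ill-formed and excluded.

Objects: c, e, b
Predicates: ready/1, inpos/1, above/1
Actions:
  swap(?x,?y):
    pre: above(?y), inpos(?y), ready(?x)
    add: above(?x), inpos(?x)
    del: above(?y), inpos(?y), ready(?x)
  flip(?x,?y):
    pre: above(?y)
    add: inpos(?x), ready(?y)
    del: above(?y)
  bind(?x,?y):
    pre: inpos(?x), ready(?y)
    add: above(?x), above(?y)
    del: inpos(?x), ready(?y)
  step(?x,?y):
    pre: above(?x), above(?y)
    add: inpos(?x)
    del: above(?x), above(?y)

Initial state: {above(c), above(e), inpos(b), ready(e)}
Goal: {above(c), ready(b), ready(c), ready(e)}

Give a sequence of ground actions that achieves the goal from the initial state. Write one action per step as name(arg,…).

1. flip(c,c)  →  {above(e), inpos(b), inpos(c), ready(c), ready(e)}
2. bind(c,e)  →  {above(c), above(e), inpos(b), ready(c)}
3. flip(c,e)  →  {above(c), inpos(b), inpos(c), ready(c), ready(e)}
4. bind(b,e)  →  {above(b), above(c), above(e), inpos(c), ready(c)}
5. flip(c,e)  →  {above(b), above(c), inpos(c), ready(c), ready(e)}
6. flip(c,b)  →  {above(c), inpos(c), ready(b), ready(c), ready(e)}

flip(c,c); bind(c,e); flip(c,e); bind(b,e); flip(c,e); flip(c,b)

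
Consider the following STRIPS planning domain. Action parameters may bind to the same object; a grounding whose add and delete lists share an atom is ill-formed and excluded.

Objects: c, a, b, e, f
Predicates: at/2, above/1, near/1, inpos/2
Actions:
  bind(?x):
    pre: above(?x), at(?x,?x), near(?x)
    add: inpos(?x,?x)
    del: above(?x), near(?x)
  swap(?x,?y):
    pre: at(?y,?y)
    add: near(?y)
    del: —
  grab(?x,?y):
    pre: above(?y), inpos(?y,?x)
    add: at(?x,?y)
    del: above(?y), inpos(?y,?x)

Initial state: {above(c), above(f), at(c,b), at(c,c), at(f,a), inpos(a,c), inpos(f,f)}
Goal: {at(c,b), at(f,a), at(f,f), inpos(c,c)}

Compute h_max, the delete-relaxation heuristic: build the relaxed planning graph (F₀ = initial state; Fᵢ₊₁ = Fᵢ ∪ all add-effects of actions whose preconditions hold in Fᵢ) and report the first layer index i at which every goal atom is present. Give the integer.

F0 = init (7 atoms)
F1 = F0 ∪ {at(f,f), near(c)}  (9 atoms)
F2 = F1 ∪ {inpos(c,c), near(f)}  (11 atoms)
goal ⊆ F2  ⇒  h_max = 2

2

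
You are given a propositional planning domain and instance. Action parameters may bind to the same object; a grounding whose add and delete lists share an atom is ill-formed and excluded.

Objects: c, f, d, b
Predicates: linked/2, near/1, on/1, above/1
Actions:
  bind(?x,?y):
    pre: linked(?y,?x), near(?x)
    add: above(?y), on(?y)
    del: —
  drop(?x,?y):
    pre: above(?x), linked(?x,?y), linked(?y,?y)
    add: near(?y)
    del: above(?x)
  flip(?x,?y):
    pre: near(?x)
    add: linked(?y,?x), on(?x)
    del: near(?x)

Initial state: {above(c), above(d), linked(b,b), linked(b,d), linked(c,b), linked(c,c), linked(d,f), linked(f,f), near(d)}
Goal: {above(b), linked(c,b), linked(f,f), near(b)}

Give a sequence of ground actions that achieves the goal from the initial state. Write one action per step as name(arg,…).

bind(d,b); drop(c,b)

1. bind(d,b)  →  {above(b), above(c), above(d), linked(b,b), linked(b,d), linked(c,b), linked(c,c), linked(d,f), linked(f,f), near(d), on(b)}
2. drop(c,b)  →  {above(b), above(d), linked(b,b), linked(b,d), linked(c,b), linked(c,c), linked(d,f), linked(f,f), near(b), near(d), on(b)}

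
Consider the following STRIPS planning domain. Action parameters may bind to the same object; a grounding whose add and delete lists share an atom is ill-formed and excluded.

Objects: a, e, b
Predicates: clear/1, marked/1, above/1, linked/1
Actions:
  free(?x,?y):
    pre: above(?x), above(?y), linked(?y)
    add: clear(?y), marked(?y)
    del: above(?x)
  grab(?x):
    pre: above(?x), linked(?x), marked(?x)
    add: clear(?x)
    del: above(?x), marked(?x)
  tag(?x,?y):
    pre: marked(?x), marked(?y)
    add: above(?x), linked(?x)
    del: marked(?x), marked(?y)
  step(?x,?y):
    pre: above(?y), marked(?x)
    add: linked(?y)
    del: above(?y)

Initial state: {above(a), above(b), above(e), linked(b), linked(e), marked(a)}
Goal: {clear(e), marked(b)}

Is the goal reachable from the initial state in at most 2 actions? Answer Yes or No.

1. free(a,e)  →  {above(b), above(e), clear(e), linked(b), linked(e), marked(a), marked(e)}
2. free(e,b)  →  {above(b), clear(b), clear(e), linked(b), linked(e), marked(a), marked(b), marked(e)}
optimal plan length = 2; 2 ≤ 2

Yes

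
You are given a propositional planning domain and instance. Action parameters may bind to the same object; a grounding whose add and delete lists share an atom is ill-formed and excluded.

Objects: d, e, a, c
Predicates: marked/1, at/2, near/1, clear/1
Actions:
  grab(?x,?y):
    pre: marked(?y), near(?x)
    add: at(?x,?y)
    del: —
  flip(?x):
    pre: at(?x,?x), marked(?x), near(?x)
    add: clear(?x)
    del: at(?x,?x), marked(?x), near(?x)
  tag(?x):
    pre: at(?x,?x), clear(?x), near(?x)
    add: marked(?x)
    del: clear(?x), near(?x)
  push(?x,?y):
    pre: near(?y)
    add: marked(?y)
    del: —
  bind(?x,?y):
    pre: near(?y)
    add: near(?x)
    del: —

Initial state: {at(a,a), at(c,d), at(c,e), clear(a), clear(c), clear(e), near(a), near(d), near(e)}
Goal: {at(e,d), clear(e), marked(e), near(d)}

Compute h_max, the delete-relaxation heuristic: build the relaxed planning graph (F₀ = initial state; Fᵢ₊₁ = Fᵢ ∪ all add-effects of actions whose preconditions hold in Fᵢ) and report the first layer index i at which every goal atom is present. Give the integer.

F0 = init (9 atoms)
F1 = F0 ∪ {marked(a), marked(d), marked(e), near(c)}  (13 atoms)
F2 = F1 ∪ {at(a,d), at(a,e), at(c,a), at(d,a), at(d,d), at(d,e), at(e,a), at(e,d), at(e,e), marked(c)}  (23 atoms)
goal ⊆ F2  ⇒  h_max = 2

2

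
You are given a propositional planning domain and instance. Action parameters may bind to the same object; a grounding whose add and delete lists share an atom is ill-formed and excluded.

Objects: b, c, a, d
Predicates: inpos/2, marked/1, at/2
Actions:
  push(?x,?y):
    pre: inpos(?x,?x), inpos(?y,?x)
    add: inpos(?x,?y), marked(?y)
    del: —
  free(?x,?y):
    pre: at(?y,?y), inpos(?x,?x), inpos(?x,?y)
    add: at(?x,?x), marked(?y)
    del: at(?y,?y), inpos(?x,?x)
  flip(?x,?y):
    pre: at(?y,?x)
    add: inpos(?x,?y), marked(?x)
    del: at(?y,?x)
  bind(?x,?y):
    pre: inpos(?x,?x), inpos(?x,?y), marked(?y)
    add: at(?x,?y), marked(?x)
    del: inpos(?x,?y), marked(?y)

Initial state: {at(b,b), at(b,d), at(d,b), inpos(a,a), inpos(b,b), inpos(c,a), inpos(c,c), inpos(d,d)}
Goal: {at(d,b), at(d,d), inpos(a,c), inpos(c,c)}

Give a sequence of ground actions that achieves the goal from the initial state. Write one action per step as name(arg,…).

1. push(a,c)  →  {at(b,b), at(b,d), at(d,b), inpos(a,a), inpos(a,c), inpos(b,b), inpos(c,a), inpos(c,c), inpos(d,d), marked(c)}
2. flip(d,b)  →  {at(b,b), at(d,b), inpos(a,a), inpos(a,c), inpos(b,b), inpos(c,a), inpos(c,c), inpos(d,b), inpos(d,d), marked(c), marked(d)}
3. free(d,b)  →  {at(d,b), at(d,d), inpos(a,a), inpos(a,c), inpos(b,b), inpos(c,a), inpos(c,c), inpos(d,b), marked(b), marked(c), marked(d)}

push(a,c); flip(d,b); free(d,b)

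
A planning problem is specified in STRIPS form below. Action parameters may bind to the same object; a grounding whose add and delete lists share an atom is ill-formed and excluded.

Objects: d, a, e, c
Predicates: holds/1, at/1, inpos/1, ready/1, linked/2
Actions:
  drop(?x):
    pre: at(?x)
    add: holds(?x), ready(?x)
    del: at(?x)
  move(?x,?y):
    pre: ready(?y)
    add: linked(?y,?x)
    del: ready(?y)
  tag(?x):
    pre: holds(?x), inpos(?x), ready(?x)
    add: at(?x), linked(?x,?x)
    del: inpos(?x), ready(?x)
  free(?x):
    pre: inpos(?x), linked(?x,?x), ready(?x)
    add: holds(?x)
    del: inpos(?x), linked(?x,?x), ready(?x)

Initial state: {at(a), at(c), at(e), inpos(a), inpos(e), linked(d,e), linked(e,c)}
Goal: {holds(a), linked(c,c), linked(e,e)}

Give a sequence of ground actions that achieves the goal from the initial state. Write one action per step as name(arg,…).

drop(a); drop(e); drop(c); move(e,e); move(c,c)

1. drop(a)  →  {at(c), at(e), holds(a), inpos(a), inpos(e), linked(d,e), linked(e,c), ready(a)}
2. drop(e)  →  {at(c), holds(a), holds(e), inpos(a), inpos(e), linked(d,e), linked(e,c), ready(a), ready(e)}
3. drop(c)  →  {holds(a), holds(c), holds(e), inpos(a), inpos(e), linked(d,e), linked(e,c), ready(a), ready(c), ready(e)}
4. move(e,e)  →  {holds(a), holds(c), holds(e), inpos(a), inpos(e), linked(d,e), linked(e,c), linked(e,e), ready(a), ready(c)}
5. move(c,c)  →  {holds(a), holds(c), holds(e), inpos(a), inpos(e), linked(c,c), linked(d,e), linked(e,c), linked(e,e), ready(a)}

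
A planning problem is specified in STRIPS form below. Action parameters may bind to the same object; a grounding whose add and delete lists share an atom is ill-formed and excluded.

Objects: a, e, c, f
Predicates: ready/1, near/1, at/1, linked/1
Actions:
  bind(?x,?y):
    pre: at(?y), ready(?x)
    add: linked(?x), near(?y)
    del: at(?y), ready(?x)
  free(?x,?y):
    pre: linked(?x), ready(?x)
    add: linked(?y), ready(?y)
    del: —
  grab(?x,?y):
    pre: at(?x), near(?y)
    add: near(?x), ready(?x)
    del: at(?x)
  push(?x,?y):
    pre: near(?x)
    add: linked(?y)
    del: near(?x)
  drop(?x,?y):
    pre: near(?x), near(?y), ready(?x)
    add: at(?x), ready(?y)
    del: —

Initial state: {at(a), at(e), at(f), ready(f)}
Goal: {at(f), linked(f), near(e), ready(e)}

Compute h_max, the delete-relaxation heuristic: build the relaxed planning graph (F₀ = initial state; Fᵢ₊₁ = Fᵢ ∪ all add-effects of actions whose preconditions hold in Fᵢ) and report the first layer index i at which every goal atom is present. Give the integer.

2

F0 = init (4 atoms)
F1 = F0 ∪ {linked(f), near(a), near(e), near(f)}  (8 atoms)
F2 = F1 ∪ {linked(a), linked(c), linked(e), ready(a), ready(c), ready(e)}  (14 atoms)
goal ⊆ F2  ⇒  h_max = 2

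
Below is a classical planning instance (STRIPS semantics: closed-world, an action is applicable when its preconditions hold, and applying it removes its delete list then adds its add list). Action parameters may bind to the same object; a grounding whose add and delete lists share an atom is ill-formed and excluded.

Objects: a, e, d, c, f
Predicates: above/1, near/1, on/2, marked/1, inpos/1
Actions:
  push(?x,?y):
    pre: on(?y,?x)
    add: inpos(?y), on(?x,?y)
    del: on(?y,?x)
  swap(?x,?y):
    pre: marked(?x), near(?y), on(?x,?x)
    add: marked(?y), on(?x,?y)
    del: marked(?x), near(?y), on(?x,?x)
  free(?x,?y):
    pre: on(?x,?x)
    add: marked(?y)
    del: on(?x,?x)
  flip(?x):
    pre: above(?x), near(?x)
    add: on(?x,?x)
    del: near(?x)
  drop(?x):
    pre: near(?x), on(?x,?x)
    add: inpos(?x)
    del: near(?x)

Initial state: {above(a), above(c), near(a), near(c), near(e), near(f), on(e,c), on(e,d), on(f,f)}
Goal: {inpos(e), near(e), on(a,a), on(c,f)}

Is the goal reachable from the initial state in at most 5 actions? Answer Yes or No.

1. push(d,e)  →  {above(a), above(c), inpos(e), near(a), near(c), near(e), near(f), on(d,e), on(e,c), on(f,f)}
2. free(f,c)  →  {above(a), above(c), inpos(e), marked(c), near(a), near(c), near(e), near(f), on(d,e), on(e,c)}
3. flip(a)  →  {above(a), above(c), inpos(e), marked(c), near(c), near(e), near(f), on(a,a), on(d,e), on(e,c)}
4. flip(c)  →  {above(a), above(c), inpos(e), marked(c), near(e), near(f), on(a,a), on(c,c), on(d,e), on(e,c)}
5. swap(c,f)  →  {above(a), above(c), inpos(e), marked(f), near(e), on(a,a), on(c,f), on(d,e), on(e,c)}
optimal plan length = 5; 5 ≤ 5

Yes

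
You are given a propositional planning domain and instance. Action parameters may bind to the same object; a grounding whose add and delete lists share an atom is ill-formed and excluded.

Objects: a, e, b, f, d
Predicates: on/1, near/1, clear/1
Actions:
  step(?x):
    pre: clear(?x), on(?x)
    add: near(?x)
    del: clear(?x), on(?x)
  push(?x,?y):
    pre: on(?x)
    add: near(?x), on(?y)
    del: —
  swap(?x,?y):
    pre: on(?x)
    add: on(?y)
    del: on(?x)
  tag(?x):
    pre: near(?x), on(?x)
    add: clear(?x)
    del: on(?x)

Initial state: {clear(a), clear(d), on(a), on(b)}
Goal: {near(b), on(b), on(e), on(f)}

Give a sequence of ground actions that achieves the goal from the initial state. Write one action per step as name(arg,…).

1. push(a,e)  →  {clear(a), clear(d), near(a), on(a), on(b), on(e)}
2. push(b,f)  →  {clear(a), clear(d), near(a), near(b), on(a), on(b), on(e), on(f)}

push(a,e); push(b,f)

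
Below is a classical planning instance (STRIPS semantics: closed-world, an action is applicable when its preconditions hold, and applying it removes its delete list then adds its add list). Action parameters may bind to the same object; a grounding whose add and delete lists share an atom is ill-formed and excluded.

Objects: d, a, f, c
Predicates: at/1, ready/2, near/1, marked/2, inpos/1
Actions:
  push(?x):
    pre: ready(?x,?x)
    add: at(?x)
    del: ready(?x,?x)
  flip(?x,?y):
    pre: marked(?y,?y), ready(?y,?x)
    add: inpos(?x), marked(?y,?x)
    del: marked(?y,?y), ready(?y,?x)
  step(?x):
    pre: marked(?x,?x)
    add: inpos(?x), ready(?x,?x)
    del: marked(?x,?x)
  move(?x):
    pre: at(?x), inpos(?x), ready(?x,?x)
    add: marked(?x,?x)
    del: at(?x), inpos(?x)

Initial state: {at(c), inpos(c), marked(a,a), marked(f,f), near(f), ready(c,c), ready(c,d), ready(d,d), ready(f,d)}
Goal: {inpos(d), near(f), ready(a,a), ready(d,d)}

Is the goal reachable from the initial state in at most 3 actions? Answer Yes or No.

Yes

1. flip(d,f)  →  {at(c), inpos(c), inpos(d), marked(a,a), marked(f,d), near(f), ready(c,c), ready(c,d), ready(d,d)}
2. step(a)  →  {at(c), inpos(a), inpos(c), inpos(d), marked(f,d), near(f), ready(a,a), ready(c,c), ready(c,d), ready(d,d)}
optimal plan length = 2; 2 ≤ 3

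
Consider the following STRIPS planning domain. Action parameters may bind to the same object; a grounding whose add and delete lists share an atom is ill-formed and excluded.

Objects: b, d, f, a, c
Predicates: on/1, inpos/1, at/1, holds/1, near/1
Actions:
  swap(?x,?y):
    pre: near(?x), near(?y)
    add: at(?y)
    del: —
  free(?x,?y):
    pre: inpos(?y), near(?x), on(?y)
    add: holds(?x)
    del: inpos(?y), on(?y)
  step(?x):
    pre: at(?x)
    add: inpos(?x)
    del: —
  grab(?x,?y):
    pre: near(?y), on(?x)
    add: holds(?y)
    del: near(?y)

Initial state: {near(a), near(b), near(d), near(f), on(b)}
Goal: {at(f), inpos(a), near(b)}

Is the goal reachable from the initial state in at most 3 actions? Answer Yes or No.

Yes

1. swap(b,f)  →  {at(f), near(a), near(b), near(d), near(f), on(b)}
2. swap(b,a)  →  {at(a), at(f), near(a), near(b), near(d), near(f), on(b)}
3. step(a)  →  {at(a), at(f), inpos(a), near(a), near(b), near(d), near(f), on(b)}
optimal plan length = 3; 3 ≤ 3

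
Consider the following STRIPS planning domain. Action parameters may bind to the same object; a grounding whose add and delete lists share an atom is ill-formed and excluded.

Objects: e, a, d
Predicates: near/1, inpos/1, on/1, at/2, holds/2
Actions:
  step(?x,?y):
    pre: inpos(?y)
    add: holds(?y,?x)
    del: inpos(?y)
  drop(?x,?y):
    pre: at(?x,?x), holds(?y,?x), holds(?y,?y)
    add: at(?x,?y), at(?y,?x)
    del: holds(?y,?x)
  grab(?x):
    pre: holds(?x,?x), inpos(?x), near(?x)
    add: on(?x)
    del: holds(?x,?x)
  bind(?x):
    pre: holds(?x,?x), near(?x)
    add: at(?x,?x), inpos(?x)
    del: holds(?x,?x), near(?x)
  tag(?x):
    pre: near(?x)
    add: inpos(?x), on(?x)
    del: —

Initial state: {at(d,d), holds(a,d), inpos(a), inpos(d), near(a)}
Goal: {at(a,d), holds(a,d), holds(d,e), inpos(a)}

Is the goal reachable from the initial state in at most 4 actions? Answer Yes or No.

No

1. step(e,d)  →  {at(d,d), holds(a,d), holds(d,e), inpos(a), near(a)}
2. step(a,a)  →  {at(d,d), holds(a,a), holds(a,d), holds(d,e), near(a)}
3. drop(d,a)  →  {at(a,d), at(d,a), at(d,d), holds(a,a), holds(d,e), near(a)}
4. tag(a)  →  {at(a,d), at(d,a), at(d,d), holds(a,a), holds(d,e), inpos(a), near(a), on(a)}
5. step(d,a)  →  {at(a,d), at(d,a), at(d,d), holds(a,a), holds(a,d), holds(d,e), near(a), on(a)}
6. bind(a)  →  {at(a,a), at(a,d), at(d,a), at(d,d), holds(a,d), holds(d,e), inpos(a), on(a)}
optimal plan length = 6; 6 > 4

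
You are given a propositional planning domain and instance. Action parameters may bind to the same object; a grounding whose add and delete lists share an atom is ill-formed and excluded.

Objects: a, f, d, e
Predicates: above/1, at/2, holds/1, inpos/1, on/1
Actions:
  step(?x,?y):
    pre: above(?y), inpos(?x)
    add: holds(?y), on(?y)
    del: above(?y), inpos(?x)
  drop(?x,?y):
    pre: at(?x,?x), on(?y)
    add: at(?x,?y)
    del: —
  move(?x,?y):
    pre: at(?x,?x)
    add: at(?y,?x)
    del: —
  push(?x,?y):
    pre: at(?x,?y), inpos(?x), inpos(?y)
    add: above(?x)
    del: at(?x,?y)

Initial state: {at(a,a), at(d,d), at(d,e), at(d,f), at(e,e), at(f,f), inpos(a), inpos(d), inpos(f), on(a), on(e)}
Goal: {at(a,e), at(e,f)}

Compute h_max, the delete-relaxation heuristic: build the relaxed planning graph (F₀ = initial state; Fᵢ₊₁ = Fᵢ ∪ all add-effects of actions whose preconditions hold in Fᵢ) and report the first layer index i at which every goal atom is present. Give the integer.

1

F0 = init (11 atoms)
F1 = F0 ∪ {above(a), above(d), above(f), at(a,d), at(a,e), at(a,f), at(d,a), at(e,a), at(e,d), at(e,f), at(f,a), at(f,d), at(f,e)}  (24 atoms)
goal ⊆ F1  ⇒  h_max = 1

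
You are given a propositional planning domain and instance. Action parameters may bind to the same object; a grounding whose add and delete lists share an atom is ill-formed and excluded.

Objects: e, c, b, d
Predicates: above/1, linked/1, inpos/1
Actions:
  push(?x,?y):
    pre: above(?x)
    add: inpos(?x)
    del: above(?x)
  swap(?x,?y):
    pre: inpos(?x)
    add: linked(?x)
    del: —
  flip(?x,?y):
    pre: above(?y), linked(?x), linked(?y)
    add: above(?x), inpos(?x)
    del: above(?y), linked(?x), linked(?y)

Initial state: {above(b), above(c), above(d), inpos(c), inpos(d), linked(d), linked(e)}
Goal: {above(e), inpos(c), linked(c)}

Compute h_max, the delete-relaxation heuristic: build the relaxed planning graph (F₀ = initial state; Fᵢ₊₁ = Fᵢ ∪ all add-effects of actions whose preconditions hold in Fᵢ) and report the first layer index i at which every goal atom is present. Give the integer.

F0 = init (7 atoms)
F1 = F0 ∪ {above(e), inpos(b), inpos(e), linked(c)}  (11 atoms)
goal ⊆ F1  ⇒  h_max = 1

1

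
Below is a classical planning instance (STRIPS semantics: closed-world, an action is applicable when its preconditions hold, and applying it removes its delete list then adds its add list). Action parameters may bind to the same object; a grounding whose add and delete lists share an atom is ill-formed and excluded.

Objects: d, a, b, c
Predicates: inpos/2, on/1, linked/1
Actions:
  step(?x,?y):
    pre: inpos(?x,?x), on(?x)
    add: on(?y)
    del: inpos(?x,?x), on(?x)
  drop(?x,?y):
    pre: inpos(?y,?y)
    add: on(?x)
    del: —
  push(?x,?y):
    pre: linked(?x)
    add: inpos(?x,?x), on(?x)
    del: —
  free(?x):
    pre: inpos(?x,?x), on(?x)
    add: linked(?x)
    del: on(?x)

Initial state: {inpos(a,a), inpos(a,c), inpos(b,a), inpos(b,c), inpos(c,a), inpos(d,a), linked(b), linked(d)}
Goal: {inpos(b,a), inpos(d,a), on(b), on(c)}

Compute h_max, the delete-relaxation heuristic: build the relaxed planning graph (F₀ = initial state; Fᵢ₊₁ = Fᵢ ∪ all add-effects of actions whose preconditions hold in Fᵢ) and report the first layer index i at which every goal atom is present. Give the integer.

1

F0 = init (8 atoms)
F1 = F0 ∪ {inpos(b,b), inpos(d,d), on(a), on(b), on(c), on(d)}  (14 atoms)
goal ⊆ F1  ⇒  h_max = 1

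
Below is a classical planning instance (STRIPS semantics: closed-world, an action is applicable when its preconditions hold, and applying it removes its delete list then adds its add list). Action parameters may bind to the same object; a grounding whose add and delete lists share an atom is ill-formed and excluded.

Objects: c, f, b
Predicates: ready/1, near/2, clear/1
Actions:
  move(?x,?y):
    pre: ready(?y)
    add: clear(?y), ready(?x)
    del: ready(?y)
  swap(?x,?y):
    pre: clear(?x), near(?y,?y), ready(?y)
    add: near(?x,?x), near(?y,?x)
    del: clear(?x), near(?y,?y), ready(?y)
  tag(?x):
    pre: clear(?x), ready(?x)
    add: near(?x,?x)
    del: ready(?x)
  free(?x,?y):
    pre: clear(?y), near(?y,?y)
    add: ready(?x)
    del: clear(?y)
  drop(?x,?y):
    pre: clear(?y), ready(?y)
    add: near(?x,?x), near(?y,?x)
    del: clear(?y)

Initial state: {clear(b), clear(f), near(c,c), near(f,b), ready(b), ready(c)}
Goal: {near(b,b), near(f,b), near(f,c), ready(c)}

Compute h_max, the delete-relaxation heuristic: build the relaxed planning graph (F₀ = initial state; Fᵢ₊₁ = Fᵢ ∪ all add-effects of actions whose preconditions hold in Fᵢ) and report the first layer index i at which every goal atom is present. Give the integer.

F0 = init (6 atoms)
F1 = F0 ∪ {clear(c), near(b,b), near(b,c), near(b,f), near(c,b), near(c,f), near(f,f), ready(f)}  (14 atoms)
F2 = F1 ∪ {near(f,c)}  (15 atoms)
goal ⊆ F2  ⇒  h_max = 2

2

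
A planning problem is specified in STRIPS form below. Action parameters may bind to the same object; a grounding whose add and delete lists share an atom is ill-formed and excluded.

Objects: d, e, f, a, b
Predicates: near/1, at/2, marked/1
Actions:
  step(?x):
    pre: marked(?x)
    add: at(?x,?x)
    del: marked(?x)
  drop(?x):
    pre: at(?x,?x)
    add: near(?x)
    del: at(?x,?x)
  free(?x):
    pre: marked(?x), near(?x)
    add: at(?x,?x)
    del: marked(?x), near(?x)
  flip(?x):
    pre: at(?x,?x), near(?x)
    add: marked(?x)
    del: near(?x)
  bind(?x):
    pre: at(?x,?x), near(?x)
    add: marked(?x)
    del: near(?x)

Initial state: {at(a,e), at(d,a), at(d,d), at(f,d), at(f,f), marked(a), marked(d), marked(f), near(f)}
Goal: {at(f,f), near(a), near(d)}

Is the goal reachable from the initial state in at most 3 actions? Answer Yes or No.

1. step(a)  →  {at(a,a), at(a,e), at(d,a), at(d,d), at(f,d), at(f,f), marked(d), marked(f), near(f)}
2. drop(d)  →  {at(a,a), at(a,e), at(d,a), at(f,d), at(f,f), marked(d), marked(f), near(d), near(f)}
3. drop(a)  →  {at(a,e), at(d,a), at(f,d), at(f,f), marked(d), marked(f), near(a), near(d), near(f)}
optimal plan length = 3; 3 ≤ 3

Yes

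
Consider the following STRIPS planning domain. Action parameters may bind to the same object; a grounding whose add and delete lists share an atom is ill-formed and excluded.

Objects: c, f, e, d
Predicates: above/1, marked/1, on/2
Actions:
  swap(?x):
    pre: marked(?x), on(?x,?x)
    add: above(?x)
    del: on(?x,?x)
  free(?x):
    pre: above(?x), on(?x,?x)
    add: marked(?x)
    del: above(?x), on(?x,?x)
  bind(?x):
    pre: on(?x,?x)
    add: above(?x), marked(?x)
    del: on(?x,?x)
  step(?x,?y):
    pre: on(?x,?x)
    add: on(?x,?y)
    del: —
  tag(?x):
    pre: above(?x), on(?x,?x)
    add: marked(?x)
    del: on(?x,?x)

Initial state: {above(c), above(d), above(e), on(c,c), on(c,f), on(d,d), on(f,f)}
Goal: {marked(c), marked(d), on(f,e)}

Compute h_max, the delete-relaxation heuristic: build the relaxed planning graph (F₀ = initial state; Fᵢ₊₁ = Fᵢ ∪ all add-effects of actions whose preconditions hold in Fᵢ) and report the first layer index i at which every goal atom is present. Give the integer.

1

F0 = init (7 atoms)
F1 = F0 ∪ {above(f), marked(c), marked(d), marked(f), on(c,d), on(c,e), on(d,c), on(d,e), on(d,f), on(f,c), on(f,d), on(f,e)}  (19 atoms)
goal ⊆ F1  ⇒  h_max = 1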